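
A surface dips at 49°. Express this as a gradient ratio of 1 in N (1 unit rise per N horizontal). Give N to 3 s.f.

1 : N means tan θ = 1/N, so N = 1/tan 49° = 1/1.1504

1 in 0.869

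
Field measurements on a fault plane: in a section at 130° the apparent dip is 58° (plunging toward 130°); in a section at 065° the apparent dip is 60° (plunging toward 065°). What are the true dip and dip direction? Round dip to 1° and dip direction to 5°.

true dip 63°, dip direction 095°

Represent each trace as a vector plunging at its apparent dip toward its trend (east-north-up frame): v₁ = (0.406, -0.341, -0.848), v₂ = (0.453, 0.211, -0.866).
n = v₁ × v₂ = (0.474, -0.033, 0.240) (taken with n_z > 0).
tan δ = √(n_x²+n_y²)/n_z = 0.475/0.240, so δ = 63.2°.
Dip direction = atan2(0.474, -0.033) = 94° (azimuth of n's horizontal projection).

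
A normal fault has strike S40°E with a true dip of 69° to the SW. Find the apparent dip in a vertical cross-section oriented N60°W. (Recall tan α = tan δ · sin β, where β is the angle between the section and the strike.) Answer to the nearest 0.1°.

Angle between strike (S40°E) and section (N60°W): β = 20°.
tan α = tan 69° × sin 20° = 2.6051 × 0.3420 = 0.8910
apparent dip = arctan 0.8910 = 41.70°

41.7°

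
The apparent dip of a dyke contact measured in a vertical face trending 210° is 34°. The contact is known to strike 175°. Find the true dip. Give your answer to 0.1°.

The section is 35° from the strike.
tan δ = tan α / sin β = tan 34° / sin 35° = 0.6745 / 0.5736 = 1.1760
δ = arctan(1.1760) = 49.62°

49.6°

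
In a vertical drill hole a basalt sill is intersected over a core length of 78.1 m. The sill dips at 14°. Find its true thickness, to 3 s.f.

75.8 m

True thickness t = h · cos(dip) = 78.1 × cos 14°
t = 78.1 × 0.9703 = 75.780 m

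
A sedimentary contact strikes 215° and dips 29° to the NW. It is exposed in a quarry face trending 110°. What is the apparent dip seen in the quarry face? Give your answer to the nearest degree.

28°

The section lies 75° from the strike.
tan α = tan 29° × sin 75° = 0.5543 × 0.9659 = 0.5354
apparent dip = arctan 0.5354 = 28.17°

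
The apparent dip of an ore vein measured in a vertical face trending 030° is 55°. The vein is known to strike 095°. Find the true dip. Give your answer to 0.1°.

The section is 65° from the strike.
tan(true dip) = tan 55° / sin 65° = 1.5758
δ = arctan(1.5758) = 57.60°

57.6°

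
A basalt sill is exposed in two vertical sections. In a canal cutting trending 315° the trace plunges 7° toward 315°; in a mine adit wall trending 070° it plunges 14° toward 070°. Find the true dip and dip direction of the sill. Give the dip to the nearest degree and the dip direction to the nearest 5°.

true dip 20°, dip direction 025°

Represent each trace as a vector plunging at its apparent dip toward its trend (east-north-up frame): v₁ = (-0.702, 0.702, -0.122), v₂ = (0.912, 0.332, -0.242).
The plane normal is n = v₁ × v₂ ∝ (0.129, 0.281, 0.873).
tan δ = √(n_x²+n_y²)/n_z = 0.309/0.873, so δ = 19.5°.
Dip direction = atan2(0.129, 0.281) = 25° (azimuth of n's horizontal projection).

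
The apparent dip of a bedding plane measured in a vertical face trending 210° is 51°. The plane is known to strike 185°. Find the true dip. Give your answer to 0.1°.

β = acute angle between strike 185° and section 210° = 25°.
tan(true dip) = tan 51° / sin 25° = 2.9220
δ = arctan(2.9220) = 71.11°

71.1°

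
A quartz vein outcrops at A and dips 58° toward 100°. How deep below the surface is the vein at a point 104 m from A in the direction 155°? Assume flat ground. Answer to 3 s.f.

95.5 m

The hole lies 55° from the dip direction, so the down-dip offset is 104 × cos 55° = 59.65 m.
Depth = down-dip offset × tan(dip) = 59.65 × tan 58° = 59.65 × 1.6003
Depth = 95.46 m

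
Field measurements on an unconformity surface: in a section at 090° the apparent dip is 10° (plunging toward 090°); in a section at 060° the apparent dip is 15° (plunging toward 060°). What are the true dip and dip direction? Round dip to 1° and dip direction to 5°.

Each apparent-dip line lies in the plane. As unit vectors (x east, y north, z up), v₁ plunges 10°→090° and v₂ plunges 15°→060°.
n = v₁ × v₂ = (0.084, 0.110, 0.476) (taken with n_z > 0).
tan δ = √(n_x²+n_y²)/n_z = 0.138/0.476, so δ = 16.2°.
Dip direction = atan2(0.084, 0.110) = 37° (azimuth of n's horizontal projection).

true dip 16°, dip direction 035°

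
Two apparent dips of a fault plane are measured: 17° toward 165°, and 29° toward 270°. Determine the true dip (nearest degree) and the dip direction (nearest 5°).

Represent each trace as a vector plunging at its apparent dip toward its trend (east-north-up frame): v₁ = (0.248, -0.924, -0.292), v₂ = (-0.875, -0.000, -0.485).
The plane normal is n = v₁ × v₂ ∝ (-0.448, -0.376, 0.808).
Dip δ = arctan(|n_h|/n_z) = arctan(0.585/0.808) = 35.9°.
Dip direction = azimuth of (n_x, n_y) = atan2(-0.448, -0.376) = 230°.

true dip 36°, dip direction 230°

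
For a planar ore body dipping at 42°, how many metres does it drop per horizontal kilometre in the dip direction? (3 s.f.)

900 m

drop per km = 1000 × tan 42° = 1000 × 0.9004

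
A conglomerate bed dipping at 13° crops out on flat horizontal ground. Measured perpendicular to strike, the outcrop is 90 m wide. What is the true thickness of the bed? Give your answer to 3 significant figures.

True thickness t = w · sin(dip) = 90 × sin 13°
t = 90 × 0.2250 = 20.246 m

20.2 m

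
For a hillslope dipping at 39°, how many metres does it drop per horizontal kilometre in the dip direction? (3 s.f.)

drop per km = 1000 × tan 39° = 1000 × 0.8098

810 m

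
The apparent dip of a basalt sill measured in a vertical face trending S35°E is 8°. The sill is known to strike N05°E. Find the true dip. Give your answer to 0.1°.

β = acute angle between strike N05°E and section S35°E = 40°.
tan δ = tan α / sin β = tan 8° / sin 40° = 0.1405 / 0.6428 = 0.2186
true dip = arctan 0.2186 = 12.33°

12.3°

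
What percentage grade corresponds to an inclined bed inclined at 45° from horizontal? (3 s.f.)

grade % = 100 × tan 45° = 100 × 1.0000

100%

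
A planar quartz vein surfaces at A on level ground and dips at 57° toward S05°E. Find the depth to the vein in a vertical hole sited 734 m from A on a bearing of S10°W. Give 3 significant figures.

The hole lies 15° from the dip direction, so the down-dip offset is 734 × cos 15° = 708.99 m.
Depth = down-dip offset × tan(dip) = 708.99 × tan 57° = 708.99 × 1.5399
Depth = 1091.75 m

1090 m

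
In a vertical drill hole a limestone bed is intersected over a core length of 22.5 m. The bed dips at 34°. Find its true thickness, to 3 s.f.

True thickness t = h · cos(dip) = 22.5 × cos 34°
t = 22.5 × 0.8290 = 18.653 m

18.7 m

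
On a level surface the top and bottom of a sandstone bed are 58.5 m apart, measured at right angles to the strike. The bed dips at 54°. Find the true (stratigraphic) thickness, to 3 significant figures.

True thickness t = w · sin(dip) = 58.5 × sin 54°
t = 58.5 × 0.8090 = 47.327 m

47.3 m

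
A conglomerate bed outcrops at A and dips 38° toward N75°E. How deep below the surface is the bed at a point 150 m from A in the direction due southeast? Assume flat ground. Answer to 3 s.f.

The hole lies 60° from the dip direction, so the down-dip offset is 150 × cos 60° = 75.00 m.
Depth = down-dip offset × tan(dip) = 75.00 × tan 38° = 75.00 × 0.7813
Depth = 58.60 m

58.6 m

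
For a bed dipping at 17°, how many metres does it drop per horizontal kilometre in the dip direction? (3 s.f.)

306 m

drop per km = 1000 × tan 17° = 1000 × 0.3057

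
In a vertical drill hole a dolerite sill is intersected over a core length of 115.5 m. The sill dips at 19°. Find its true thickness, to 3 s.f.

True thickness t = h · cos(dip) = 115.5 × cos 19°
t = 115.5 × 0.9455 = 109.207 m

109 m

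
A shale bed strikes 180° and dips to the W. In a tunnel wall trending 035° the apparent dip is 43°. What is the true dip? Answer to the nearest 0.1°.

58.4°

The section is 35° from the strike.
tan(true dip) = tan 43° / sin 35° = 1.6258
true dip = arctan 1.6258 = 58.40°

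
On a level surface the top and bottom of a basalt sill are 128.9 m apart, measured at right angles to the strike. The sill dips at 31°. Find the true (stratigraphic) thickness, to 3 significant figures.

66.4 m

True thickness t = w · sin(dip) = 128.9 × sin 31°
t = 128.9 × 0.5150 = 66.388 m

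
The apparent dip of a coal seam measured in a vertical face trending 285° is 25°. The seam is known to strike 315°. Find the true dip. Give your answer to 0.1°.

43.0°

The section is 30° from the strike.
tan δ = tan α / sin β = tan 25° / sin 30° = 0.4663 / 0.5000 = 0.9326
δ = arctan(0.9326) = 43.00°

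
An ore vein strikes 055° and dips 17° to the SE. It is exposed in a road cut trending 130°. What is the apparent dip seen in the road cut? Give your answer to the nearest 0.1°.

16.5°

The section lies 75° from the strike.
tan α = tan 17° × sin 75° = 0.3057 × 0.9659 = 0.2953
α = arctan(0.2953) = 16.45°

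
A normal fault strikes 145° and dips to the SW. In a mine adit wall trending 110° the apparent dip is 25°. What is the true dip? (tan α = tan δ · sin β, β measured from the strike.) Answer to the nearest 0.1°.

39.1°

β = acute angle between strike 145° and section 110° = 35°.
tan δ = tan α / sin β = tan 25° / sin 35° = 0.4663 / 0.5736 = 0.8130
δ = arctan(0.8130) = 39.11°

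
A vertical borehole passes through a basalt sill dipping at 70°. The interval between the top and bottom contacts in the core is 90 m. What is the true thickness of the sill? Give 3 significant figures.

30.8 m

True thickness t = h · cos(dip) = 90 × cos 70°
t = 90 × 0.3420 = 30.782 m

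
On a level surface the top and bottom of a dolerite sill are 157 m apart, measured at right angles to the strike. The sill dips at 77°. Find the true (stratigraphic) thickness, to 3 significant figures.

True thickness t = w · sin(dip) = 157 × sin 77°
t = 157 × 0.9744 = 152.976 m

153 m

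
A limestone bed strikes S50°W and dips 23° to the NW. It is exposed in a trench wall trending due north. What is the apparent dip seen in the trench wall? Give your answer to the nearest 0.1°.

The section lies 50° from the strike.
tan α = tan 23° × sin 50° = 0.4245 × 0.7660 = 0.3252
apparent dip = arctan 0.3252 = 18.01°

18.0°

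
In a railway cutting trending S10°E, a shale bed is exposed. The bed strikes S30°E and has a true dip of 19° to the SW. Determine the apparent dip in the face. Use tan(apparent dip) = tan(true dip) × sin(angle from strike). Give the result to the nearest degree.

7°

The section lies 20° from the strike.
tan(apparent dip) = tan 19° · sin 20° = 0.1178
α = arctan(0.1178) = 6.72°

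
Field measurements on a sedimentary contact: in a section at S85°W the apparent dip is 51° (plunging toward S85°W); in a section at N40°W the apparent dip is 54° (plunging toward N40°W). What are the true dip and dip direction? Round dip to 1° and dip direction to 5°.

true dip 56°, dip direction 300°

Represent each trace as a vector plunging at its apparent dip toward its trend (east-north-up frame): v₁ = (-0.627, -0.055, -0.777), v₂ = (-0.378, 0.450, -0.809).
Cross product v₁ × v₂ gives the pole to the plane: n ∝ (-0.394, 0.214, 0.303).
Dip δ = arctan(|n_h|/n_z) = arctan(0.448/0.303) = 56.0°.
The horizontal component of n points toward azimuth atan2(n_x, n_y) = 298°, the dip direction.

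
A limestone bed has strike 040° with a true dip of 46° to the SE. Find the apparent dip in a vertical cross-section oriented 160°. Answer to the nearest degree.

42°

Angle between strike (040°) and section (160°): β = 60°.
tan α = tan 46° × sin 60° = 1.0355 × 0.8660 = 0.8968
α = arctan(0.8968) = 41.89°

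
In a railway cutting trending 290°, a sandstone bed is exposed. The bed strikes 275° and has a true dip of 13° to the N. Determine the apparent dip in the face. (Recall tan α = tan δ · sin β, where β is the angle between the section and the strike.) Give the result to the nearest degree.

3°

The section lies 15° from the strike.
tan(apparent dip) = tan 13° · sin 15° = 0.0598
α = arctan(0.0598) = 3.42°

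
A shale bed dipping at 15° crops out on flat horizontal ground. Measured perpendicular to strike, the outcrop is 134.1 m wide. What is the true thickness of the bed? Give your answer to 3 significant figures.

True thickness t = w · sin(dip) = 134.1 × sin 15°
t = 134.1 × 0.2588 = 34.708 m

34.7 m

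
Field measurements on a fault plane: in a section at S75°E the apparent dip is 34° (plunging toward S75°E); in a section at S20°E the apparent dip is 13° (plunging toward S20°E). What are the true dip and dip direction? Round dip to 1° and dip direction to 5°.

true dip 35°, dip direction 090°

Represent each trace as a vector plunging at its apparent dip toward its trend (east-north-up frame): v₁ = (0.801, -0.215, -0.559), v₂ = (0.333, -0.916, -0.225).
Cross product v₁ × v₂ gives the pole to the plane: n ∝ (0.464, 0.006, 0.662).
True dip = arccos(n_z / |n|) = arccos(0.8189) = 35.0°.
Dip direction = atan2(0.464, 0.006) = 89° (azimuth of n's horizontal projection).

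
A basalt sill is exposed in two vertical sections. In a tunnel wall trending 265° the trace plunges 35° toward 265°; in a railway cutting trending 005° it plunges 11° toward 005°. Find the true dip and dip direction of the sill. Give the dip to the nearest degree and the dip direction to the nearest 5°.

The two traces are lines in the plane: v₁ = (sin 265°·cos 35°, cos 265°·cos 35°, −sin 35°), v₂ = (sin 5°·cos 11°, cos 5°·cos 11°, −sin 11°).
n = v₁ × v₂ = (-0.575, 0.205, 0.792) (taken with n_z > 0).
True dip = arccos(n_z / |n|) = arccos(0.7922) = 37.6°.
Dip direction = atan2(-0.575, 0.205) = 290° (azimuth of n's horizontal projection).

true dip 38°, dip direction 290°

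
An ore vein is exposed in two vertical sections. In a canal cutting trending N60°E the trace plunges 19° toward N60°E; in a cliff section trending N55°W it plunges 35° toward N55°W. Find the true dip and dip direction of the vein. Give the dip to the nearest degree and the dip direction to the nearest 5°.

true dip 45°, dip direction 350°

Represent each trace as a vector plunging at its apparent dip toward its trend (east-north-up frame): v₁ = (0.819, 0.473, -0.326), v₂ = (-0.671, 0.470, -0.574).
n = v₁ × v₂ = (-0.118, 0.688, 0.702) (taken with n_z > 0).
Dip δ = arctan(|n_h|/n_z) = arctan(0.698/0.702) = 44.8°.
The horizontal component of n points toward azimuth atan2(n_x, n_y) = 350°, the dip direction.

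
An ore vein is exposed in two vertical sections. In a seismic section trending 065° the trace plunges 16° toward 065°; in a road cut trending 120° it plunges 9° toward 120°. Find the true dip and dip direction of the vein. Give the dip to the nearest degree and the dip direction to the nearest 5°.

The two traces are lines in the plane: v₁ = (sin 65°·cos 16°, cos 65°·cos 16°, −sin 16°), v₂ = (sin 120°·cos 9°, cos 120°·cos 9°, −sin 9°).
Cross product v₁ × v₂ gives the pole to the plane: n ∝ (0.200, 0.099, 0.778).
True dip = arccos(n_z / |n|) = arccos(0.9612) = 16.0°.
The horizontal component of n points toward azimuth atan2(n_x, n_y) = 64°, the dip direction.

true dip 16°, dip direction 065°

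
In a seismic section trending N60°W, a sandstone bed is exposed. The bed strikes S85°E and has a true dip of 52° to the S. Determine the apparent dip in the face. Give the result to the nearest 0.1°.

The strike is S85°E and the section trends N60°W; the acute angle between them is β = 25°.
tan(apparent dip) = tan 52° · sin 25° = 0.5409
α = arctan(0.5409) = 28.41°

28.4°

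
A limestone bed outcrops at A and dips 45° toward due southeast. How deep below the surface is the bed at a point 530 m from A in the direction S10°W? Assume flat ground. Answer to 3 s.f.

304 m

The hole lies 55° from the dip direction, so the down-dip offset is 530 × cos 55° = 304.00 m.
Depth = down-dip offset × tan(dip) = 304.00 × tan 45° = 304.00 × 1.0000
Depth = 304.00 m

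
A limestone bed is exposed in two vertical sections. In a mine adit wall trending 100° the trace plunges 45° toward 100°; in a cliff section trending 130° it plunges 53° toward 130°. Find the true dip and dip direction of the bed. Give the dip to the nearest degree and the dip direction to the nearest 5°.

The two traces are lines in the plane: v₁ = (sin 100°·cos 45°, cos 100°·cos 45°, −sin 45°), v₂ = (sin 130°·cos 53°, cos 130°·cos 53°, −sin 53°).
n = v₁ × v₂ = (0.175, -0.230, 0.213) (taken with n_z > 0).
True dip = arccos(n_z / |n|) = arccos(0.5923) = 53.7°.
Dip direction = atan2(0.175, -0.230) = 143° (azimuth of n's horizontal projection).

true dip 54°, dip direction 145°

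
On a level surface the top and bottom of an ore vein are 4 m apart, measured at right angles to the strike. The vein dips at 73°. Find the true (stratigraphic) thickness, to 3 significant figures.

True thickness t = w · sin(dip) = 4 × sin 73°
t = 4 × 0.9563 = 3.825 m

3.83 m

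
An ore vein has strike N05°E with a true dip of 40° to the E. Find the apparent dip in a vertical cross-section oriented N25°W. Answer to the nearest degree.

23°

Angle between strike (N05°E) and section (N25°W): β = 30°.
tan α = tan 40° × sin 30° = 0.8391 × 0.5000 = 0.4195
α = arctan(0.4195) = 22.76°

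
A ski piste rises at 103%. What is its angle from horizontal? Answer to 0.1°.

45.8°

tan θ = 103/100 = 1.0300
θ = arctan(1.0300) = 45.85°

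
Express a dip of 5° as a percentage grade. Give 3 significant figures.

grade % = 100 × tan 5° = 100 × 0.0875

8.75%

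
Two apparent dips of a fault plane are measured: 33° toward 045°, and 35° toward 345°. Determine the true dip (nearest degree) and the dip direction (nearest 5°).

The two traces are lines in the plane: v₁ = (sin 45°·cos 33°, cos 45°·cos 33°, −sin 33°), v₂ = (sin 345°·cos 35°, cos 345°·cos 35°, −sin 35°).
The plane normal is n = v₁ × v₂ ∝ (0.091, 0.456, 0.595).
tan δ = √(n_x²+n_y²)/n_z = 0.465/0.595, so δ = 38.0°.
The horizontal component of n points toward azimuth atan2(n_x, n_y) = 11°, the dip direction.

true dip 38°, dip direction 010°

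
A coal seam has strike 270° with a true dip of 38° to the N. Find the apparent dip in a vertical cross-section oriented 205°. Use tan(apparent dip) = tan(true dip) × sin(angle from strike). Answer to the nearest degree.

The section lies 65° from the strike.
tan α = tan 38° × sin 65° = 0.7813 × 0.9063 = 0.7081
apparent dip = arctan 0.7081 = 35.30°

35°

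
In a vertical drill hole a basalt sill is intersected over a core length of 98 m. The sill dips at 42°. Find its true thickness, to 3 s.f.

True thickness t = h · cos(dip) = 98 × cos 42°
t = 98 × 0.7431 = 72.828 m

72.8 m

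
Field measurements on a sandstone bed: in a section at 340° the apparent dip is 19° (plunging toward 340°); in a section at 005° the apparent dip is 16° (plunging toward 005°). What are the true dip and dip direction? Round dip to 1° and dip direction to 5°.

The two traces are lines in the plane: v₁ = (sin 340°·cos 19°, cos 340°·cos 19°, −sin 19°), v₂ = (sin 5°·cos 16°, cos 5°·cos 16°, −sin 16°).
The plane normal is n = v₁ × v₂ ∝ (-0.067, 0.116, 0.384).
Dip δ = arctan(|n_h|/n_z) = arctan(0.134/0.384) = 19.3°.
The horizontal component of n points toward azimuth atan2(n_x, n_y) = 330°, the dip direction.

true dip 19°, dip direction 330°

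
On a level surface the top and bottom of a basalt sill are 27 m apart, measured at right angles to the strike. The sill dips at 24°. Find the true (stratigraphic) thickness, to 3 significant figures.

11.0 m

True thickness t = w · sin(dip) = 27 × sin 24°
t = 27 × 0.4067 = 10.982 m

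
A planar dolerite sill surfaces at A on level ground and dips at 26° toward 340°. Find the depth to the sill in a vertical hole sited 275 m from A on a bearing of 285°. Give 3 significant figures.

76.9 m

The hole lies 55° from the dip direction, so the down-dip offset is 275 × cos 55° = 157.73 m.
Depth = down-dip offset × tan(dip) = 157.73 × tan 26° = 157.73 × 0.4877
Depth = 76.93 m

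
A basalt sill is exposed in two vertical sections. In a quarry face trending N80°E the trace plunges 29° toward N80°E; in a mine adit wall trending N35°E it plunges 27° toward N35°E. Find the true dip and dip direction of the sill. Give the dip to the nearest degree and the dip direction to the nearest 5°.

true dip 30°, dip direction 065°

Each apparent-dip line lies in the plane. As unit vectors (x east, y north, z up), v₁ plunges 29°→N80°E and v₂ plunges 27°→N35°E.
The plane normal is n = v₁ × v₂ ∝ (0.285, 0.143, 0.551).
True dip = arccos(n_z / |n|) = arccos(0.8655) = 30.1°.
The horizontal component of n points toward azimuth atan2(n_x, n_y) = 63°, the dip direction.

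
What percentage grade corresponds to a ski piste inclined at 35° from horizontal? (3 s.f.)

grade % = 100 × tan 35° = 100 × 0.7002

70.0%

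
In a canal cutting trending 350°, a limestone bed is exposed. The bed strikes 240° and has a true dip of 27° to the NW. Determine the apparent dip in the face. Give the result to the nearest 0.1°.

25.6°

The strike is 240° and the section trends 350°; the acute angle between them is β = 70°.
tan(apparent dip) = tan 27° · sin 70° = 0.4788
apparent dip = arctan 0.4788 = 25.58°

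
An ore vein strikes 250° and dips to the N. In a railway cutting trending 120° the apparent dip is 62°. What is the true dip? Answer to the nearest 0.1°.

The section is 50° from the strike.
tan δ = tan α / sin β = tan 62° / sin 50° = 1.8807 / 0.7660 = 2.4551
true dip = arctan 2.4551 = 67.84°

67.8°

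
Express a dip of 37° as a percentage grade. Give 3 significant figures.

grade % = 100 × tan 37° = 100 × 0.7536

75.4%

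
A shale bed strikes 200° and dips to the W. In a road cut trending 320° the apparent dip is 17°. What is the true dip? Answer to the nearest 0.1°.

The section is 60° from the strike.
tan δ = tan α / sin β = tan 17° / sin 60° = 0.3057 / 0.8660 = 0.3530
δ = arctan(0.3530) = 19.44°

19.4°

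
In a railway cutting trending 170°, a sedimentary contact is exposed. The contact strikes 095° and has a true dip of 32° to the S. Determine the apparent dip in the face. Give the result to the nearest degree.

31°

Angle between strike (095°) and section (170°): β = 75°.
tan(apparent dip) = tan 32° · sin 75° = 0.6036
apparent dip = arctan 0.6036 = 31.11°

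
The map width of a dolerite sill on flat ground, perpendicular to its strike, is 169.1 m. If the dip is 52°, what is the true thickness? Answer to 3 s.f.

133 m

True thickness t = w · sin(dip) = 169.1 × sin 52°
t = 169.1 × 0.7880 = 133.253 m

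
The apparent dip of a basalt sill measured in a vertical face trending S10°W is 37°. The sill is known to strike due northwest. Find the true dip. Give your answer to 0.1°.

The section is 55° from the strike.
tan δ = tan α / sin β = tan 37° / sin 55° = 0.7536 / 0.8192 = 0.9199
δ = arctan(0.9199) = 42.61°

42.6°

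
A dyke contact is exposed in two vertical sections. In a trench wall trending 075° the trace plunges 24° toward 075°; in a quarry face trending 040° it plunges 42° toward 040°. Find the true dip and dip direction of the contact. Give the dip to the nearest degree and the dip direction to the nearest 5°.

The two traces are lines in the plane: v₁ = (sin 75°·cos 24°, cos 75°·cos 24°, −sin 24°), v₂ = (sin 40°·cos 42°, cos 40°·cos 42°, −sin 42°).
The plane normal is n = v₁ × v₂ ∝ (0.073, 0.396, 0.389).
Dip δ = arctan(|n_h|/n_z) = arctan(0.403/0.389) = 46.0°.
Dip direction = atan2(0.073, 0.396) = 10° (azimuth of n's horizontal projection).

true dip 46°, dip direction 010°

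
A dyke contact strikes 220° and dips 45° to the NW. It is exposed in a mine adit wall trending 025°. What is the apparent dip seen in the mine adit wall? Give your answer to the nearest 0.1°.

Angle between strike (220°) and section (025°): β = 15°.
tan(apparent dip) = tan 45° · sin 15° = 0.2588
α = arctan(0.2588) = 14.51°

14.5°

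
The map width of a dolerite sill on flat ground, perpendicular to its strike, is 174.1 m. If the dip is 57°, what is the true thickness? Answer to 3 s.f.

True thickness t = w · sin(dip) = 174.1 × sin 57°
t = 174.1 × 0.8387 = 146.013 m

146 m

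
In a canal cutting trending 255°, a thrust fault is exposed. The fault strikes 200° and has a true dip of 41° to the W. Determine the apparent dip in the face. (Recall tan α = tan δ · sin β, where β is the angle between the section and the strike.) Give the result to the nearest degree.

35°

The strike is 200° and the section trends 255°; the acute angle between them is β = 55°.
tan α = tan 41° × sin 55° = 0.8693 × 0.8192 = 0.7121
α = arctan(0.7121) = 35.45°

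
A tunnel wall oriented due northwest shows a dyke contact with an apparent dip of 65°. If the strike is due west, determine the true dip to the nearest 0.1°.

The section is 45° from the strike.
tan(true dip) = tan 65° / sin 45° = 3.0328
true dip = arctan 3.0328 = 71.75°

71.8°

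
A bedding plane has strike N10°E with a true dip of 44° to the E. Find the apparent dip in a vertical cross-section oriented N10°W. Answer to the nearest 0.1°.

18.3°

The section lies 20° from the strike.
tan(apparent dip) = tan 44° · sin 20° = 0.3303
apparent dip = arctan 0.3303 = 18.28°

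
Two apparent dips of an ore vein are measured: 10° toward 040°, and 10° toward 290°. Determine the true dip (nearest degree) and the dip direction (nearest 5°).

Each apparent-dip line lies in the plane. As unit vectors (x east, y north, z up), v₁ plunges 10°→040° and v₂ plunges 10°→290°.
n = v₁ × v₂ = (-0.073, 0.271, 0.911) (taken with n_z > 0).
Dip δ = arctan(|n_h|/n_z) = arctan(0.280/0.911) = 17.1°.
Dip direction = azimuth of (n_x, n_y) = atan2(-0.073, 0.271) = 345°.

true dip 17°, dip direction 345°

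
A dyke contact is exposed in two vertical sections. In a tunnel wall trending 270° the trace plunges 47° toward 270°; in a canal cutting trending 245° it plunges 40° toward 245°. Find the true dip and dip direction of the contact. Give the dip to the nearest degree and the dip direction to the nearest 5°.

true dip 48°, dip direction 285°

Each apparent-dip line lies in the plane. As unit vectors (x east, y north, z up), v₁ plunges 47°→270° and v₂ plunges 40°→245°.
Cross product v₁ × v₂ gives the pole to the plane: n ∝ (-0.237, 0.069, 0.221).
Dip δ = arctan(|n_h|/n_z) = arctan(0.247/0.221) = 48.2°.
The horizontal component of n points toward azimuth atan2(n_x, n_y) = 286°, the dip direction.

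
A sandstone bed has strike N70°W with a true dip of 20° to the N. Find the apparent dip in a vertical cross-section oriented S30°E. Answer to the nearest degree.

Angle between strike (N70°W) and section (S30°E): β = 40°.
tan α = tan 20° × sin 40° = 0.3640 × 0.6428 = 0.2340
apparent dip = arctan 0.2340 = 13.17°

13°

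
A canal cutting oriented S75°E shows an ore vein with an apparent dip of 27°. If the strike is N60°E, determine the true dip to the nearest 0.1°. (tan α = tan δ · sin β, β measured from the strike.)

β = acute angle between strike N60°E and section S75°E = 45°.
tan(true dip) = tan 27° / sin 45° = 0.7206
true dip = arctan 0.7206 = 35.78°

35.8°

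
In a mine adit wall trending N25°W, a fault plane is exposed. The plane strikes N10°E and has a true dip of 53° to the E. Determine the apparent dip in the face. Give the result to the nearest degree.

37°

The strike is N10°E and the section trends N25°W; the acute angle between them is β = 35°.
tan α = tan 53° × sin 35° = 1.3270 × 0.5736 = 0.7612
apparent dip = arctan 0.7612 = 37.28°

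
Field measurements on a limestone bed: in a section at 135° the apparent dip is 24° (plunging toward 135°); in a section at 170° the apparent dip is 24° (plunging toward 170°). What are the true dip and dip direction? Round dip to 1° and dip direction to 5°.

Represent each trace as a vector plunging at its apparent dip toward its trend (east-north-up frame): v₁ = (0.646, -0.646, -0.407), v₂ = (0.159, -0.900, -0.407).
The plane normal is n = v₁ × v₂ ∝ (0.103, -0.198, 0.479).
Dip δ = arctan(|n_h|/n_z) = arctan(0.223/0.479) = 25.0°.
Dip direction = azimuth of (n_x, n_y) = atan2(0.103, -0.198) = 153°.

true dip 25°, dip direction 155°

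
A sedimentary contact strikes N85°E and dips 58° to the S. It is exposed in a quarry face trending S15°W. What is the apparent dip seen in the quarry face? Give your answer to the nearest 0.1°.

56.4°

The section lies 70° from the strike.
tan α = tan 58° × sin 70° = 1.6003 × 0.9397 = 1.5038
α = arctan(1.5038) = 56.38°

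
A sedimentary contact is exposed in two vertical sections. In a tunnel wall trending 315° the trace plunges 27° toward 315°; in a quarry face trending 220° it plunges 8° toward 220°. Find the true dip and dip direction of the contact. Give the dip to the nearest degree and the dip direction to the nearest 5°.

Each apparent-dip line lies in the plane. As unit vectors (x east, y north, z up), v₁ plunges 27°→315° and v₂ plunges 8°→220°.
n = v₁ × v₂ = (-0.432, 0.201, 0.879) (taken with n_z > 0).
Dip δ = arctan(|n_h|/n_z) = arctan(0.477/0.879) = 28.5°.
The horizontal component of n points toward azimuth atan2(n_x, n_y) = 295°, the dip direction.

true dip 28°, dip direction 295°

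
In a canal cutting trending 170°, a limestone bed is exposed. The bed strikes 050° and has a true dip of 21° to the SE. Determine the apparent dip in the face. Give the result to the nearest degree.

18°

Angle between strike (050°) and section (170°): β = 60°.
tan(apparent dip) = tan 21° · sin 60° = 0.3324
α = arctan(0.3324) = 18.39°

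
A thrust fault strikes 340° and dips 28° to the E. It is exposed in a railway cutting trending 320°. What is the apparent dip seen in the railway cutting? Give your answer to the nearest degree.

10°

The strike is 340° and the section trends 320°; the acute angle between them is β = 20°.
tan α = tan 28° × sin 20° = 0.5317 × 0.3420 = 0.1819
α = arctan(0.1819) = 10.31°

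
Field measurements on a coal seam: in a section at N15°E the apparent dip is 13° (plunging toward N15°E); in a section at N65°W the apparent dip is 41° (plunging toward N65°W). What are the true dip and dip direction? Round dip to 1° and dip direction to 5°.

true dip 41°, dip direction 300°

Each apparent-dip line lies in the plane. As unit vectors (x east, y north, z up), v₁ plunges 13°→N15°E and v₂ plunges 41°→N65°W.
The plane normal is n = v₁ × v₂ ∝ (-0.546, 0.319, 0.724).
True dip = arccos(n_z / |n|) = arccos(0.7533) = 41.1°.
The horizontal component of n points toward azimuth atan2(n_x, n_y) = 300°, the dip direction.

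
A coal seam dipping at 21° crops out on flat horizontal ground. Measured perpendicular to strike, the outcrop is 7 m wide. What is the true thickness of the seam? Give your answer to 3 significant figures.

2.51 m

True thickness t = w · sin(dip) = 7 × sin 21°
t = 7 × 0.3584 = 2.509 m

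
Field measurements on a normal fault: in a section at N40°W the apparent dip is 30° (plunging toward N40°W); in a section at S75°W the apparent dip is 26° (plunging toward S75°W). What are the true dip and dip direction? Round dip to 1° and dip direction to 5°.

Each apparent-dip line lies in the plane. As unit vectors (x east, y north, z up), v₁ plunges 30°→N40°W and v₂ plunges 26°→S75°W.
The plane normal is n = v₁ × v₂ ∝ (-0.407, 0.190, 0.705).
tan δ = √(n_x²+n_y²)/n_z = 0.449/0.705, so δ = 32.5°.
Dip direction = atan2(-0.407, 0.190) = 295° (azimuth of n's horizontal projection).

true dip 32°, dip direction 295°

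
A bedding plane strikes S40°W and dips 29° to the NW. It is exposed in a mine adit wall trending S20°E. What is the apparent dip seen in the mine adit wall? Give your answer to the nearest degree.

The strike is S40°W and the section trends S20°E; the acute angle between them is β = 60°.
tan α = tan 29° × sin 60° = 0.5543 × 0.8660 = 0.4800
apparent dip = arctan 0.4800 = 25.64°

26°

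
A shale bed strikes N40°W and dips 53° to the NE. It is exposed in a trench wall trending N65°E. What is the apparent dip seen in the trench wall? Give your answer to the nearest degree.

52°

Angle between strike (N40°W) and section (N65°E): β = 75°.
tan α = tan 53° × sin 75° = 1.3270 × 0.9659 = 1.2818
α = arctan(1.2818) = 52.04°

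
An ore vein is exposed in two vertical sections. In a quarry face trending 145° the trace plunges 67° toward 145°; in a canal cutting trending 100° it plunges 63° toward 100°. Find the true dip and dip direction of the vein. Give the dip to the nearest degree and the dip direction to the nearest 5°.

Represent each trace as a vector plunging at its apparent dip toward its trend (east-north-up frame): v₁ = (0.224, -0.320, -0.921), v₂ = (0.447, -0.079, -0.891).
The plane normal is n = v₁ × v₂ ∝ (0.213, -0.212, 0.125).
tan δ = √(n_x²+n_y²)/n_z = 0.300/0.125, so δ = 67.3°.
Dip direction = atan2(0.213, -0.212) = 135° (azimuth of n's horizontal projection).

true dip 67°, dip direction 135°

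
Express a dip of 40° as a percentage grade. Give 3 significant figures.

grade % = 100 × tan 40° = 100 × 0.8391

83.9%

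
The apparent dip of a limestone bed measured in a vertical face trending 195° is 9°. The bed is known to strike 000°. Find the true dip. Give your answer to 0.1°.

31.5°

The section is 15° from the strike.
tan(true dip) = tan 9° / sin 15° = 0.6120
δ = arctan(0.6120) = 31.46°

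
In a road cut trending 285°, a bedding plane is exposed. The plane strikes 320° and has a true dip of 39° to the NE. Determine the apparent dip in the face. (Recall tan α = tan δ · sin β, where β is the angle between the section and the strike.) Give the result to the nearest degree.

25°

The section lies 35° from the strike.
tan α = tan 39° × sin 35° = 0.8098 × 0.5736 = 0.4645
apparent dip = arctan 0.4645 = 24.91°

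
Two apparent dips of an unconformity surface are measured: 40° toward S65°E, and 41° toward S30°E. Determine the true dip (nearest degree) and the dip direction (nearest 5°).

The two traces are lines in the plane: v₁ = (sin 115°·cos 40°, cos 115°·cos 40°, −sin 40°), v₂ = (sin 150°·cos 41°, cos 150°·cos 41°, −sin 41°).
Cross product v₁ × v₂ gives the pole to the plane: n ∝ (0.208, -0.213, 0.332).
tan δ = √(n_x²+n_y²)/n_z = 0.297/0.332, so δ = 41.9°.
Dip direction = atan2(0.208, -0.213) = 136° (azimuth of n's horizontal projection).

true dip 42°, dip direction 135°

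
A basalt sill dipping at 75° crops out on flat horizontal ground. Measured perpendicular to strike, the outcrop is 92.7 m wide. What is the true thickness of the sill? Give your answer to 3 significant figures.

True thickness t = w · sin(dip) = 92.7 × sin 75°
t = 92.7 × 0.9659 = 89.541 m

89.5 m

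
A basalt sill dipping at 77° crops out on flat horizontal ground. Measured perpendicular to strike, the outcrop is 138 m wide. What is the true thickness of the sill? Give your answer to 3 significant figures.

134 m

True thickness t = w · sin(dip) = 138 × sin 77°
t = 138 × 0.9744 = 134.463 m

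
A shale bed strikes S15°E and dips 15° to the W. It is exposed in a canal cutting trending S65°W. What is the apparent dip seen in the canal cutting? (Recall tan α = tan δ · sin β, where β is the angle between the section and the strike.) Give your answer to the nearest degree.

The section lies 80° from the strike.
tan α = tan 15° × sin 80° = 0.2679 × 0.9848 = 0.2639
apparent dip = arctan 0.2639 = 14.78°

15°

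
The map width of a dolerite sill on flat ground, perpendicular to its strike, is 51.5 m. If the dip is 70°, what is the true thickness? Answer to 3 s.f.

48.4 m

True thickness t = w · sin(dip) = 51.5 × sin 70°
t = 51.5 × 0.9397 = 48.394 m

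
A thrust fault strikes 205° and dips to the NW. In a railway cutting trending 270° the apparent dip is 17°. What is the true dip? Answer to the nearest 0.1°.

β = acute angle between strike 205° and section 270° = 65°.
tan(true dip) = tan 17° / sin 65° = 0.3373
true dip = arctan 0.3373 = 18.64°

18.6°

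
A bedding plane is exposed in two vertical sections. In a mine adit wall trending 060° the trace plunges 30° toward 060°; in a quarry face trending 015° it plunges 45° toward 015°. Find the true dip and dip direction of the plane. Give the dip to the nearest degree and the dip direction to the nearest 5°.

true dip 45°, dip direction 005°

The two traces are lines in the plane: v₁ = (sin 60°·cos 30°, cos 60°·cos 30°, −sin 30°), v₂ = (sin 15°·cos 45°, cos 15°·cos 45°, −sin 45°).
n = v₁ × v₂ = (0.035, 0.439, 0.433) (taken with n_z > 0).
True dip = arccos(n_z / |n|) = arccos(0.7012) = 45.5°.
Dip direction = azimuth of (n_x, n_y) = atan2(0.035, 0.439) = 5°.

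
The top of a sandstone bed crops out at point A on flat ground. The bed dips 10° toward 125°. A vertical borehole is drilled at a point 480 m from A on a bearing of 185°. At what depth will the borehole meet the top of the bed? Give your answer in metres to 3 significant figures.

42.3 m

The hole lies 60° from the dip direction, so the down-dip offset is 480 × cos 60° = 240.00 m.
Depth = down-dip offset × tan(dip) = 240.00 × tan 10° = 240.00 × 0.1763
Depth = 42.32 m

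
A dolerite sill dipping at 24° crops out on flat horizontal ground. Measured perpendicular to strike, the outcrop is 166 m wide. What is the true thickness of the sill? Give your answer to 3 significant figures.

True thickness t = w · sin(dip) = 166 × sin 24°
t = 166 × 0.4067 = 67.518 m

67.5 m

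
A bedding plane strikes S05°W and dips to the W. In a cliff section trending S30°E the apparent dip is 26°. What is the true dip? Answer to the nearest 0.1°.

40.4°

β = acute angle between strike S05°W and section S30°E = 35°.
tan(true dip) = tan 26° / sin 35° = 0.8503
true dip = arctan 0.8503 = 40.38°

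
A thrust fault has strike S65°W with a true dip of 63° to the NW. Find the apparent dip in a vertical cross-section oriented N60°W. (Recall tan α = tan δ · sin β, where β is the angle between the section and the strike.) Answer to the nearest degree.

58°

The strike is S65°W and the section trends N60°W; the acute angle between them is β = 55°.
tan α = tan 63° × sin 55° = 1.9626 × 0.8192 = 1.6077
α = arctan(1.6077) = 58.12°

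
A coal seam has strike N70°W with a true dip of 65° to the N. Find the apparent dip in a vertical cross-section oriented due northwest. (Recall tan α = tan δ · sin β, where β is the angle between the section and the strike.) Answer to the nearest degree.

The strike is N70°W and the section trends due northwest; the acute angle between them is β = 25°.
tan α = tan 65° × sin 25° = 2.1445 × 0.4226 = 0.9063
α = arctan(0.9063) = 42.19°

42°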